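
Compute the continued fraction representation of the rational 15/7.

[2; 7]

Run the Euclidean algorithm on 15 and 7; the successive quotients are the partial quotients a_0, a_1, ... (each step inverts the fractional part left over by the previous one):
  15 = 2*7 + 1, so a_0 = 2.
  7 = 7*1 + 0, so a_1 = 7.
The remainder reaches 0 after 2 divisions, so the expansion has 2 partial quotients, read off in order.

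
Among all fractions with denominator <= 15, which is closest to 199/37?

43/8

Expand x = 199/37 as a continued fraction with the Euclidean algorithm:
  199 = 5*37 + 14, so a_0 = 5.
  37 = 2*14 + 9, so a_1 = 2.
  14 = 1*9 + 5, so a_2 = 1.
  9 = 1*5 + 4, so a_3 = 1.
  5 = 1*4 + 1, so a_4 = 1.
  4 = 4*1 + 0, so a_5 = 4.
so x = [5; 2, 1, 1, 1, 4].
Convergents (p_i = a_i*p_{i-1} + p_{i-2}, q_i = a_i*q_{i-1} + q_{i-2} with p_{-2}=0, p_{-1}=1, q_{-2}=1, q_{-1}=0), until the denominator exceeds 15:
  i=0: a_0=5, p_0 = 5*1 + 0 = 5, q_0 = 5*0 + 1 = 1.
  i=1: a_1=2, p_1 = 2*5 + 1 = 11, q_1 = 2*1 + 0 = 2.
  i=2: a_2=1, p_2 = 1*11 + 5 = 16, q_2 = 1*2 + 1 = 3.
  i=3: a_3=1, p_3 = 1*16 + 11 = 27, q_3 = 1*3 + 2 = 5.
  i=4: a_4=1, p_4 = 1*27 + 16 = 43, q_4 = 1*5 + 3 = 8.
  i=5: a_5=4, p_5 = 4*43 + 27 = 199, q_5 = 4*8 + 5 = 37.
q_5 = 37 > 15, so the last convergent with denominator <= 15 is p_4/q_4 = 43/8.
The closest fraction with denominator <= 15 is either p_4/q_4 or the intermediate fraction (k*p_4 + p_3)/(k*q_4 + q_3) with the largest k >= 1 whose denominator stays <= 15; these approach x as k grows, and every other convergent or intermediate fraction in range is farther away.
Largest k: floor((15 - q_3)/q_4) = floor((15 - 5)/8) = 1.
That gives (1*43 + 27)/(1*8 + 5) = 70/13.
Compare the errors: |x - 43/8| = |199*8 - 43*37|/(37*8) = 1/296, and |x - 70/13| = |199*13 - 70*37|/(37*13) = 3/481.
Cross-multiplying, 1*481 = 481 < 888 = 3*296, so 1/296 is smaller: the convergent 43/8 is closer to x than 70/13.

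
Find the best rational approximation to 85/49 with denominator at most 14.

19/11

Expand x = 85/49 as a continued fraction with the Euclidean algorithm:
  85 = 1*49 + 36, so a_0 = 1.
  49 = 1*36 + 13, so a_1 = 1.
  36 = 2*13 + 10, so a_2 = 2.
  13 = 1*10 + 3, so a_3 = 1.
  10 = 3*3 + 1, so a_4 = 3.
  3 = 3*1 + 0, so a_5 = 3.
so x = [1; 1, 2, 1, 3, 3].
Convergents (p_i = a_i*p_{i-1} + p_{i-2}, q_i = a_i*q_{i-1} + q_{i-2} with p_{-2}=0, p_{-1}=1, q_{-2}=1, q_{-1}=0), until the denominator exceeds 14:
  i=0: a_0=1, p_0 = 1*1 + 0 = 1, q_0 = 1*0 + 1 = 1.
  i=1: a_1=1, p_1 = 1*1 + 1 = 2, q_1 = 1*1 + 0 = 1.
  i=2: a_2=2, p_2 = 2*2 + 1 = 5, q_2 = 2*1 + 1 = 3.
  i=3: a_3=1, p_3 = 1*5 + 2 = 7, q_3 = 1*3 + 1 = 4.
  i=4: a_4=3, p_4 = 3*7 + 5 = 26, q_4 = 3*4 + 3 = 15.
q_4 = 15 > 14, so the last convergent with denominator <= 14 is p_3/q_3 = 7/4.
The closest fraction with denominator <= 14 is either p_3/q_3 or the intermediate fraction (k*p_3 + p_2)/(k*q_3 + q_2) with the largest k >= 1 whose denominator stays <= 14; these approach x as k grows, and every other convergent or intermediate fraction in range is farther away.
Largest k: floor((14 - q_2)/q_3) = floor((14 - 3)/4) = 2.
That gives (2*7 + 5)/(2*4 + 3) = 19/11.
Compare the errors: |x - 7/4| = |85*4 - 7*49|/(49*4) = 3/196, and |x - 19/11| = |85*11 - 19*49|/(49*11) = 4/539.
Cross-multiplying, 4*196 = 784 < 1617 = 3*539, so 4/539 is smaller: the intermediate fraction 19/11 is closer to x than 7/4.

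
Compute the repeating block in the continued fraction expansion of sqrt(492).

Write x_i = (sqrt(492) + m_i)/d_i with (m_0, d_0) = (0, 1). a_0 = floor(sqrt(492)) = 22, since 22^2 = 484 <= 492 < 529 = 23^2.
Iterate m_{i+1} = d_i*a_i - m_i, d_{i+1} = (492 - m_{i+1}^2)/d_i, a_{i+1} = floor((a_0 + m_{i+1})/d_{i+1}):
  m_1 = 1*22 - 0 = 22, d_1 = (492 - 22^2)/1 = 8/1 = 8, a_1 = floor((22 + 22)/8) = 5.
  m_2 = 8*5 - 22 = 18, d_2 = (492 - 18^2)/8 = 168/8 = 21, a_2 = floor((22 + 18)/21) = 1.
  m_3 = 21*1 - 18 = 3, d_3 = (492 - 3^2)/21 = 483/21 = 23, a_3 = floor((22 + 3)/23) = 1.
  m_4 = 23*1 - 3 = 20, d_4 = (492 - 20^2)/23 = 92/23 = 4, a_4 = floor((22 + 20)/4) = 10.
  m_5 = 4*10 - 20 = 20, d_5 = (492 - 20^2)/4 = 92/4 = 23, a_5 = floor((22 + 20)/23) = 1.
  m_6 = 23*1 - 20 = 3, d_6 = (492 - 3^2)/23 = 483/23 = 21, a_6 = floor((22 + 3)/21) = 1.
  m_7 = 21*1 - 3 = 18, d_7 = (492 - 18^2)/21 = 168/21 = 8, a_7 = floor((22 + 18)/8) = 5.
  m_8 = 8*5 - 18 = 22, d_8 = (492 - 22^2)/8 = 8/8 = 1, a_8 = floor((22 + 22)/1) = 44.
  m_9 = 1*44 - 22 = 22, d_9 = (492 - 22^2)/1 = 8/1 = 8: (m_9, d_9) = (m_1, d_1) = (22, 8), so from here the quotients repeat a_1, ..., a_8; the period length is 8.
Hence the expansion of sqrt(492) is a_0 = 22 followed by the repeating block 5, 1, 1, 10, 1, 1, 5, 44 (period 8).

[22; (5, 1, 1, 10, 1, 1, 5, 44)]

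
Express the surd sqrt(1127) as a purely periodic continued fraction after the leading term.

[33; (1, 1, 3, 33, 3, 1, 1, 66)]

Write x_i = (sqrt(1127) + m_i)/d_i with (m_0, d_0) = (0, 1). a_0 = floor(sqrt(1127)) = 33, since 33^2 = 1089 <= 1127 < 1156 = 34^2.
Iterate m_{i+1} = d_i*a_i - m_i, d_{i+1} = (1127 - m_{i+1}^2)/d_i, a_{i+1} = floor((a_0 + m_{i+1})/d_{i+1}):
  m_1 = 1*33 - 0 = 33, d_1 = (1127 - 33^2)/1 = 38/1 = 38, a_1 = floor((33 + 33)/38) = 1.
  m_2 = 38*1 - 33 = 5, d_2 = (1127 - 5^2)/38 = 1102/38 = 29, a_2 = floor((33 + 5)/29) = 1.
  m_3 = 29*1 - 5 = 24, d_3 = (1127 - 24^2)/29 = 551/29 = 19, a_3 = floor((33 + 24)/19) = 3.
  m_4 = 19*3 - 24 = 33, d_4 = (1127 - 33^2)/19 = 38/19 = 2, a_4 = floor((33 + 33)/2) = 33.
  m_5 = 2*33 - 33 = 33, d_5 = (1127 - 33^2)/2 = 38/2 = 19, a_5 = floor((33 + 33)/19) = 3.
  m_6 = 19*3 - 33 = 24, d_6 = (1127 - 24^2)/19 = 551/19 = 29, a_6 = floor((33 + 24)/29) = 1.
  m_7 = 29*1 - 24 = 5, d_7 = (1127 - 5^2)/29 = 1102/29 = 38, a_7 = floor((33 + 5)/38) = 1.
  m_8 = 38*1 - 5 = 33, d_8 = (1127 - 33^2)/38 = 38/38 = 1, a_8 = floor((33 + 33)/1) = 66.
  m_9 = 1*66 - 33 = 33, d_9 = (1127 - 33^2)/1 = 38/1 = 38: (m_9, d_9) = (m_1, d_1) = (33, 38), so from here the quotients repeat a_1, ..., a_8; the period length is 8.
Hence the expansion of sqrt(1127) is a_0 = 33 followed by the repeating block 1, 1, 3, 33, 3, 1, 1, 66 (period 8).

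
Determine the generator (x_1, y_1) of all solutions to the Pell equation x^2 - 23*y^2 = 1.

First expand sqrt(23) as a continued fraction. With x_i = (sqrt(23) + m_i)/d_i and (m_0, d_0) = (0, 1): a_0 = floor(sqrt(23)) = 4, since 4^2 = 16 <= 23 < 25 = 5^2.
Iterate m_{i+1} = d_i*a_i - m_i, d_{i+1} = (23 - m_{i+1}^2)/d_i, a_{i+1} = floor((a_0 + m_{i+1})/d_{i+1}):
  m_1 = 1*4 - 0 = 4, d_1 = (23 - 4^2)/1 = 7/1 = 7, a_1 = floor((4 + 4)/7) = 1.
  m_2 = 7*1 - 4 = 3, d_2 = (23 - 3^2)/7 = 14/7 = 2, a_2 = floor((4 + 3)/2) = 3.
  m_3 = 2*3 - 3 = 3, d_3 = (23 - 3^2)/2 = 14/2 = 7, a_3 = floor((4 + 3)/7) = 1.
  m_4 = 7*1 - 3 = 4, d_4 = (23 - 4^2)/7 = 7/7 = 1, a_4 = floor((4 + 4)/1) = 8.
  m_5 = 1*8 - 4 = 4, d_5 = (23 - 4^2)/1 = 7/1 = 7: (m_5, d_5) = (m_1, d_1) = (4, 7), so from here the quotients repeat a_1, ..., a_4; the period length is 4.
So sqrt(23) = [4; (1, 3, 1, 8)] with period length k = 4.
k is even, so the fundamental solution of x^2 - 23y^2 = 1 is (p_{k-1}, q_{k-1}) = (p_3, q_3); compute convergents through index 3.
Convergents (p_i = a_i*p_{i-1} + p_{i-2}, q_i = a_i*q_{i-1} + q_{i-2} with p_{-2}=0, p_{-1}=1, q_{-2}=1, q_{-1}=0):
  i=0: a_0=4, p_0 = 4*1 + 0 = 4, q_0 = 4*0 + 1 = 1.
  i=1: a_1=1, p_1 = 1*4 + 1 = 5, q_1 = 1*1 + 0 = 1.
  i=2: a_2=3, p_2 = 3*5 + 4 = 19, q_2 = 3*1 + 1 = 4.
  i=3: a_3=1, p_3 = 1*19 + 5 = 24, q_3 = 1*4 + 1 = 5.
Check: 24^2 - 23*5^2 = 576 - 575 = 1, so (x, y) = (24, 5) solves the equation, and by the theorem it is the least positive solution.

(x, y) = (24, 5)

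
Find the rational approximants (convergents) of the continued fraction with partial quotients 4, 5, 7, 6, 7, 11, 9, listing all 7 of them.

Using the convergent recurrence p_i = a_i*p_{i-1} + p_{i-2}, q_i = a_i*q_{i-1} + q_{i-2} with p_{-2}=0, p_{-1}=1, q_{-2}=1, q_{-1}=0:
  i=0: a_0=4, p_0 = 4*1 + 0 = 4, q_0 = 4*0 + 1 = 1.
  i=1: a_1=5, p_1 = 5*4 + 1 = 21, q_1 = 5*1 + 0 = 5.
  i=2: a_2=7, p_2 = 7*21 + 4 = 151, q_2 = 7*5 + 1 = 36.
  i=3: a_3=6, p_3 = 6*151 + 21 = 927, q_3 = 6*36 + 5 = 221.
  i=4: a_4=7, p_4 = 7*927 + 151 = 6640, q_4 = 7*221 + 36 = 1583.
  i=5: a_5=11, p_5 = 11*6640 + 927 = 73967, q_5 = 11*1583 + 221 = 17634.
  i=6: a_6=9, p_6 = 9*73967 + 6640 = 672343, q_6 = 9*17634 + 1583 = 160289.

4/1, 21/5, 151/36, 927/221, 6640/1583, 73967/17634, 672343/160289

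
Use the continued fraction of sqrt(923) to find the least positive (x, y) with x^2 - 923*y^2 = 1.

(x, y) = (638, 21)

First expand sqrt(923) as a continued fraction. With x_i = (sqrt(923) + m_i)/d_i and (m_0, d_0) = (0, 1): a_0 = floor(sqrt(923)) = 30, since 30^2 = 900 <= 923 < 961 = 31^2.
Iterate m_{i+1} = d_i*a_i - m_i, d_{i+1} = (923 - m_{i+1}^2)/d_i, a_{i+1} = floor((a_0 + m_{i+1})/d_{i+1}):
  m_1 = 1*30 - 0 = 30, d_1 = (923 - 30^2)/1 = 23/1 = 23, a_1 = floor((30 + 30)/23) = 2.
  m_2 = 23*2 - 30 = 16, d_2 = (923 - 16^2)/23 = 667/23 = 29, a_2 = floor((30 + 16)/29) = 1.
  m_3 = 29*1 - 16 = 13, d_3 = (923 - 13^2)/29 = 754/29 = 26, a_3 = floor((30 + 13)/26) = 1.
  m_4 = 26*1 - 13 = 13, d_4 = (923 - 13^2)/26 = 754/26 = 29, a_4 = floor((30 + 13)/29) = 1.
  m_5 = 29*1 - 13 = 16, d_5 = (923 - 16^2)/29 = 667/29 = 23, a_5 = floor((30 + 16)/23) = 2.
  m_6 = 23*2 - 16 = 30, d_6 = (923 - 30^2)/23 = 23/23 = 1, a_6 = floor((30 + 30)/1) = 60.
  m_7 = 1*60 - 30 = 30, d_7 = (923 - 30^2)/1 = 23/1 = 23: (m_7, d_7) = (m_1, d_1) = (30, 23), so from here the quotients repeat a_1, ..., a_6; the period length is 6.
So sqrt(923) = [30; (2, 1, 1, 1, 2, 60)] with period length k = 6.
k is even, so the fundamental solution of x^2 - 923y^2 = 1 is (p_{k-1}, q_{k-1}) = (p_5, q_5); compute convergents through index 5.
Convergents (p_i = a_i*p_{i-1} + p_{i-2}, q_i = a_i*q_{i-1} + q_{i-2} with p_{-2}=0, p_{-1}=1, q_{-2}=1, q_{-1}=0):
  i=0: a_0=30, p_0 = 30*1 + 0 = 30, q_0 = 30*0 + 1 = 1.
  i=1: a_1=2, p_1 = 2*30 + 1 = 61, q_1 = 2*1 + 0 = 2.
  i=2: a_2=1, p_2 = 1*61 + 30 = 91, q_2 = 1*2 + 1 = 3.
  i=3: a_3=1, p_3 = 1*91 + 61 = 152, q_3 = 1*3 + 2 = 5.
  i=4: a_4=1, p_4 = 1*152 + 91 = 243, q_4 = 1*5 + 3 = 8.
  i=5: a_5=2, p_5 = 2*243 + 152 = 638, q_5 = 2*8 + 5 = 21.
Check: 638^2 - 923*21^2 = 407044 - 407043 = 1, so (x, y) = (638, 21) solves the equation, and by the theorem it is the least positive solution.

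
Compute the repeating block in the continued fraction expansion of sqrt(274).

Write x_i = (sqrt(274) + m_i)/d_i with (m_0, d_0) = (0, 1). a_0 = floor(sqrt(274)) = 16, since 16^2 = 256 <= 274 < 289 = 17^2.
Iterate m_{i+1} = d_i*a_i - m_i, d_{i+1} = (274 - m_{i+1}^2)/d_i, a_{i+1} = floor((a_0 + m_{i+1})/d_{i+1}):
  m_1 = 1*16 - 0 = 16, d_1 = (274 - 16^2)/1 = 18/1 = 18, a_1 = floor((16 + 16)/18) = 1.
  m_2 = 18*1 - 16 = 2, d_2 = (274 - 2^2)/18 = 270/18 = 15, a_2 = floor((16 + 2)/15) = 1.
  m_3 = 15*1 - 2 = 13, d_3 = (274 - 13^2)/15 = 105/15 = 7, a_3 = floor((16 + 13)/7) = 4.
  m_4 = 7*4 - 13 = 15, d_4 = (274 - 15^2)/7 = 49/7 = 7, a_4 = floor((16 + 15)/7) = 4.
  m_5 = 7*4 - 15 = 13, d_5 = (274 - 13^2)/7 = 105/7 = 15, a_5 = floor((16 + 13)/15) = 1.
  m_6 = 15*1 - 13 = 2, d_6 = (274 - 2^2)/15 = 270/15 = 18, a_6 = floor((16 + 2)/18) = 1.
  m_7 = 18*1 - 2 = 16, d_7 = (274 - 16^2)/18 = 18/18 = 1, a_7 = floor((16 + 16)/1) = 32.
  m_8 = 1*32 - 16 = 16, d_8 = (274 - 16^2)/1 = 18/1 = 18: (m_8, d_8) = (m_1, d_1) = (16, 18), so from here the quotients repeat a_1, ..., a_7; the period length is 7.
Hence the expansion of sqrt(274) is a_0 = 16 followed by the repeating block 1, 1, 4, 4, 1, 1, 32 (period 7).

[16; (1, 1, 4, 4, 1, 1, 32)]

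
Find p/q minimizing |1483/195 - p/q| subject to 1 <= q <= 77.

289/38

Expand x = 1483/195 as a continued fraction with the Euclidean algorithm:
  1483 = 7*195 + 118, so a_0 = 7.
  195 = 1*118 + 77, so a_1 = 1.
  118 = 1*77 + 41, so a_2 = 1.
  77 = 1*41 + 36, so a_3 = 1.
  41 = 1*36 + 5, so a_4 = 1.
  36 = 7*5 + 1, so a_5 = 7.
  5 = 5*1 + 0, so a_6 = 5.
so x = [7; 1, 1, 1, 1, 7, 5].
Convergents (p_i = a_i*p_{i-1} + p_{i-2}, q_i = a_i*q_{i-1} + q_{i-2} with p_{-2}=0, p_{-1}=1, q_{-2}=1, q_{-1}=0), until the denominator exceeds 77:
  i=0: a_0=7, p_0 = 7*1 + 0 = 7, q_0 = 7*0 + 1 = 1.
  i=1: a_1=1, p_1 = 1*7 + 1 = 8, q_1 = 1*1 + 0 = 1.
  i=2: a_2=1, p_2 = 1*8 + 7 = 15, q_2 = 1*1 + 1 = 2.
  i=3: a_3=1, p_3 = 1*15 + 8 = 23, q_3 = 1*2 + 1 = 3.
  i=4: a_4=1, p_4 = 1*23 + 15 = 38, q_4 = 1*3 + 2 = 5.
  i=5: a_5=7, p_5 = 7*38 + 23 = 289, q_5 = 7*5 + 3 = 38.
  i=6: a_6=5, p_6 = 5*289 + 38 = 1483, q_6 = 5*38 + 5 = 195.
q_6 = 195 > 77, so the last convergent with denominator <= 77 is p_5/q_5 = 289/38.
The closest fraction with denominator <= 77 is either p_5/q_5 or the intermediate fraction (k*p_5 + p_4)/(k*q_5 + q_4) with the largest k >= 1 whose denominator stays <= 77; these approach x as k grows, and every other convergent or intermediate fraction in range is farther away.
Largest k: floor((77 - q_4)/q_5) = floor((77 - 5)/38) = 1.
That gives (1*289 + 38)/(1*38 + 5) = 327/43.
Compare the errors: |x - 289/38| = |1483*38 - 289*195|/(195*38) = 1/7410, and |x - 327/43| = |1483*43 - 327*195|/(195*43) = 4/8385.
Cross-multiplying, 1*8385 = 8385 < 29640 = 4*7410, so 1/7410 is smaller: the convergent 289/38 is closer to x than 327/43.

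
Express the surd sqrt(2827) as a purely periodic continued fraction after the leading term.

Write x_i = (sqrt(2827) + m_i)/d_i with (m_0, d_0) = (0, 1). a_0 = floor(sqrt(2827)) = 53, since 53^2 = 2809 <= 2827 < 2916 = 54^2.
Iterate m_{i+1} = d_i*a_i - m_i, d_{i+1} = (2827 - m_{i+1}^2)/d_i, a_{i+1} = floor((a_0 + m_{i+1})/d_{i+1}):
  m_1 = 1*53 - 0 = 53, d_1 = (2827 - 53^2)/1 = 18/1 = 18, a_1 = floor((53 + 53)/18) = 5.
  m_2 = 18*5 - 53 = 37, d_2 = (2827 - 37^2)/18 = 1458/18 = 81, a_2 = floor((53 + 37)/81) = 1.
  m_3 = 81*1 - 37 = 44, d_3 = (2827 - 44^2)/81 = 891/81 = 11, a_3 = floor((53 + 44)/11) = 8.
  m_4 = 11*8 - 44 = 44, d_4 = (2827 - 44^2)/11 = 891/11 = 81, a_4 = floor((53 + 44)/81) = 1.
  m_5 = 81*1 - 44 = 37, d_5 = (2827 - 37^2)/81 = 1458/81 = 18, a_5 = floor((53 + 37)/18) = 5.
  m_6 = 18*5 - 37 = 53, d_6 = (2827 - 53^2)/18 = 18/18 = 1, a_6 = floor((53 + 53)/1) = 106.
  m_7 = 1*106 - 53 = 53, d_7 = (2827 - 53^2)/1 = 18/1 = 18: (m_7, d_7) = (m_1, d_1) = (53, 18), so from here the quotients repeat a_1, ..., a_6; the period length is 6.
Hence the expansion of sqrt(2827) is a_0 = 53 followed by the repeating block 5, 1, 8, 1, 5, 106 (period 6).

[53; (5, 1, 8, 1, 5, 106)]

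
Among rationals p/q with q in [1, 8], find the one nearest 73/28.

Expand x = 73/28 as a continued fraction with the Euclidean algorithm:
  73 = 2*28 + 17, so a_0 = 2.
  28 = 1*17 + 11, so a_1 = 1.
  17 = 1*11 + 6, so a_2 = 1.
  11 = 1*6 + 5, so a_3 = 1.
  6 = 1*5 + 1, so a_4 = 1.
  5 = 5*1 + 0, so a_5 = 5.
so x = [2; 1, 1, 1, 1, 5].
Convergents (p_i = a_i*p_{i-1} + p_{i-2}, q_i = a_i*q_{i-1} + q_{i-2} with p_{-2}=0, p_{-1}=1, q_{-2}=1, q_{-1}=0), until the denominator exceeds 8:
  i=0: a_0=2, p_0 = 2*1 + 0 = 2, q_0 = 2*0 + 1 = 1.
  i=1: a_1=1, p_1 = 1*2 + 1 = 3, q_1 = 1*1 + 0 = 1.
  i=2: a_2=1, p_2 = 1*3 + 2 = 5, q_2 = 1*1 + 1 = 2.
  i=3: a_3=1, p_3 = 1*5 + 3 = 8, q_3 = 1*2 + 1 = 3.
  i=4: a_4=1, p_4 = 1*8 + 5 = 13, q_4 = 1*3 + 2 = 5.
  i=5: a_5=5, p_5 = 5*13 + 8 = 73, q_5 = 5*5 + 3 = 28.
q_5 = 28 > 8, so the last convergent with denominator <= 8 is p_4/q_4 = 13/5.
The closest fraction with denominator <= 8 is either p_4/q_4 or the intermediate fraction (k*p_4 + p_3)/(k*q_4 + q_3) with the largest k >= 1 whose denominator stays <= 8; these approach x as k grows, and every other convergent or intermediate fraction in range is farther away.
Largest k: floor((8 - q_3)/q_4) = floor((8 - 3)/5) = 1.
That gives (1*13 + 8)/(1*5 + 3) = 21/8.
Compare the errors: |x - 13/5| = |73*5 - 13*28|/(28*5) = 1/140, and |x - 21/8| = |73*8 - 21*28|/(28*8) = 4/224.
Cross-multiplying, 1*224 = 224 < 560 = 4*140, so 1/140 is smaller: the convergent 13/5 is closer to x than 21/8.

13/5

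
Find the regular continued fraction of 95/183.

[0; 1, 1, 12, 1, 1, 3]

Run the Euclidean algorithm on 95 and 183; the successive quotients are the partial quotients a_0, a_1, ... (each step inverts the fractional part left over by the previous one):
  95 = 0*183 + 95, so a_0 = 0.
  183 = 1*95 + 88, so a_1 = 1.
  95 = 1*88 + 7, so a_2 = 1.
  88 = 12*7 + 4, so a_3 = 12.
  7 = 1*4 + 3, so a_4 = 1.
  4 = 1*3 + 1, so a_5 = 1.
  3 = 3*1 + 0, so a_6 = 3.
The remainder reaches 0 after 7 divisions, so the expansion has 7 partial quotients, read off in order.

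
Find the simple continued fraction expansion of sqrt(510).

Write x_i = (sqrt(510) + m_i)/d_i with (m_0, d_0) = (0, 1). a_0 = floor(sqrt(510)) = 22, since 22^2 = 484 <= 510 < 529 = 23^2.
Iterate m_{i+1} = d_i*a_i - m_i, d_{i+1} = (510 - m_{i+1}^2)/d_i, a_{i+1} = floor((a_0 + m_{i+1})/d_{i+1}):
  m_1 = 1*22 - 0 = 22, d_1 = (510 - 22^2)/1 = 26/1 = 26, a_1 = floor((22 + 22)/26) = 1.
  m_2 = 26*1 - 22 = 4, d_2 = (510 - 4^2)/26 = 494/26 = 19, a_2 = floor((22 + 4)/19) = 1.
  m_3 = 19*1 - 4 = 15, d_3 = (510 - 15^2)/19 = 285/19 = 15, a_3 = floor((22 + 15)/15) = 2.
  m_4 = 15*2 - 15 = 15, d_4 = (510 - 15^2)/15 = 285/15 = 19, a_4 = floor((22 + 15)/19) = 1.
  m_5 = 19*1 - 15 = 4, d_5 = (510 - 4^2)/19 = 494/19 = 26, a_5 = floor((22 + 4)/26) = 1.
  m_6 = 26*1 - 4 = 22, d_6 = (510 - 22^2)/26 = 26/26 = 1, a_6 = floor((22 + 22)/1) = 44.
  m_7 = 1*44 - 22 = 22, d_7 = (510 - 22^2)/1 = 26/1 = 26: (m_7, d_7) = (m_1, d_1) = (22, 26), so from here the quotients repeat a_1, ..., a_6; the period length is 6.
Hence the expansion of sqrt(510) is a_0 = 22 followed by the repeating block 1, 1, 2, 1, 1, 44 (period 6).

[22; (1, 1, 2, 1, 1, 44)]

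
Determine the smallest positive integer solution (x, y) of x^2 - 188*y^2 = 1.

(x, y) = (4607, 336)

First expand sqrt(188) as a continued fraction. With x_i = (sqrt(188) + m_i)/d_i and (m_0, d_0) = (0, 1): a_0 = floor(sqrt(188)) = 13, since 13^2 = 169 <= 188 < 196 = 14^2.
Iterate m_{i+1} = d_i*a_i - m_i, d_{i+1} = (188 - m_{i+1}^2)/d_i, a_{i+1} = floor((a_0 + m_{i+1})/d_{i+1}):
  m_1 = 1*13 - 0 = 13, d_1 = (188 - 13^2)/1 = 19/1 = 19, a_1 = floor((13 + 13)/19) = 1.
  m_2 = 19*1 - 13 = 6, d_2 = (188 - 6^2)/19 = 152/19 = 8, a_2 = floor((13 + 6)/8) = 2.
  m_3 = 8*2 - 6 = 10, d_3 = (188 - 10^2)/8 = 88/8 = 11, a_3 = floor((13 + 10)/11) = 2.
  m_4 = 11*2 - 10 = 12, d_4 = (188 - 12^2)/11 = 44/11 = 4, a_4 = floor((13 + 12)/4) = 6.
  m_5 = 4*6 - 12 = 12, d_5 = (188 - 12^2)/4 = 44/4 = 11, a_5 = floor((13 + 12)/11) = 2.
  m_6 = 11*2 - 12 = 10, d_6 = (188 - 10^2)/11 = 88/11 = 8, a_6 = floor((13 + 10)/8) = 2.
  m_7 = 8*2 - 10 = 6, d_7 = (188 - 6^2)/8 = 152/8 = 19, a_7 = floor((13 + 6)/19) = 1.
  m_8 = 19*1 - 6 = 13, d_8 = (188 - 13^2)/19 = 19/19 = 1, a_8 = floor((13 + 13)/1) = 26.
  m_9 = 1*26 - 13 = 13, d_9 = (188 - 13^2)/1 = 19/1 = 19: (m_9, d_9) = (m_1, d_1) = (13, 19), so from here the quotients repeat a_1, ..., a_8; the period length is 8.
So sqrt(188) = [13; (1, 2, 2, 6, 2, 2, 1, 26)] with period length k = 8.
k is even, so the fundamental solution of x^2 - 188y^2 = 1 is (p_{k-1}, q_{k-1}) = (p_7, q_7); compute convergents through index 7.
Convergents (p_i = a_i*p_{i-1} + p_{i-2}, q_i = a_i*q_{i-1} + q_{i-2} with p_{-2}=0, p_{-1}=1, q_{-2}=1, q_{-1}=0):
  i=0: a_0=13, p_0 = 13*1 + 0 = 13, q_0 = 13*0 + 1 = 1.
  i=1: a_1=1, p_1 = 1*13 + 1 = 14, q_1 = 1*1 + 0 = 1.
  i=2: a_2=2, p_2 = 2*14 + 13 = 41, q_2 = 2*1 + 1 = 3.
  i=3: a_3=2, p_3 = 2*41 + 14 = 96, q_3 = 2*3 + 1 = 7.
  i=4: a_4=6, p_4 = 6*96 + 41 = 617, q_4 = 6*7 + 3 = 45.
  i=5: a_5=2, p_5 = 2*617 + 96 = 1330, q_5 = 2*45 + 7 = 97.
  i=6: a_6=2, p_6 = 2*1330 + 617 = 3277, q_6 = 2*97 + 45 = 239.
  i=7: a_7=1, p_7 = 1*3277 + 1330 = 4607, q_7 = 1*239 + 97 = 336.
Check: 4607^2 - 188*336^2 = 21224449 - 21224448 = 1, so (x, y) = (4607, 336) solves the equation, and by the theorem it is the least positive solution.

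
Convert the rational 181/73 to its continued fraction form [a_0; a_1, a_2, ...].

[2; 2, 11, 1, 2]

Run the Euclidean algorithm on 181 and 73; the successive quotients are the partial quotients a_0, a_1, ... (each step inverts the fractional part left over by the previous one):
  181 = 2*73 + 35, so a_0 = 2.
  73 = 2*35 + 3, so a_1 = 2.
  35 = 11*3 + 2, so a_2 = 11.
  3 = 1*2 + 1, so a_3 = 1.
  2 = 2*1 + 0, so a_4 = 2.
The remainder reaches 0 after 5 divisions, so the expansion has 5 partial quotients, read off in order.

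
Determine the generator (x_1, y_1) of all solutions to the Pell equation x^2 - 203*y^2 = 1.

First expand sqrt(203) as a continued fraction. With x_i = (sqrt(203) + m_i)/d_i and (m_0, d_0) = (0, 1): a_0 = floor(sqrt(203)) = 14, since 14^2 = 196 <= 203 < 225 = 15^2.
Iterate m_{i+1} = d_i*a_i - m_i, d_{i+1} = (203 - m_{i+1}^2)/d_i, a_{i+1} = floor((a_0 + m_{i+1})/d_{i+1}):
  m_1 = 1*14 - 0 = 14, d_1 = (203 - 14^2)/1 = 7/1 = 7, a_1 = floor((14 + 14)/7) = 4.
  m_2 = 7*4 - 14 = 14, d_2 = (203 - 14^2)/7 = 7/7 = 1, a_2 = floor((14 + 14)/1) = 28.
  m_3 = 1*28 - 14 = 14, d_3 = (203 - 14^2)/1 = 7/1 = 7: (m_3, d_3) = (m_1, d_1) = (14, 7), so from here the quotients repeat a_1, a_2; the period length is 2.
So sqrt(203) = [14; (4, 28)] with period length k = 2.
k is even, so the fundamental solution of x^2 - 203y^2 = 1 is (p_{k-1}, q_{k-1}) = (p_1, q_1); compute convergents through index 1.
Convergents (p_i = a_i*p_{i-1} + p_{i-2}, q_i = a_i*q_{i-1} + q_{i-2} with p_{-2}=0, p_{-1}=1, q_{-2}=1, q_{-1}=0):
  i=0: a_0=14, p_0 = 14*1 + 0 = 14, q_0 = 14*0 + 1 = 1.
  i=1: a_1=4, p_1 = 4*14 + 1 = 57, q_1 = 4*1 + 0 = 4.
Check: 57^2 - 203*4^2 = 3249 - 3248 = 1, so (x, y) = (57, 4) solves the equation, and by the theorem it is the least positive solution.

(x, y) = (57, 4)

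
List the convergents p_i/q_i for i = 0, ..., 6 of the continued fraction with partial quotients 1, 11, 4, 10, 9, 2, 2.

Using the convergent recurrence p_i = a_i*p_{i-1} + p_{i-2}, q_i = a_i*q_{i-1} + q_{i-2} with p_{-2}=0, p_{-1}=1, q_{-2}=1, q_{-1}=0:
  i=0: a_0=1, p_0 = 1*1 + 0 = 1, q_0 = 1*0 + 1 = 1.
  i=1: a_1=11, p_1 = 11*1 + 1 = 12, q_1 = 11*1 + 0 = 11.
  i=2: a_2=4, p_2 = 4*12 + 1 = 49, q_2 = 4*11 + 1 = 45.
  i=3: a_3=10, p_3 = 10*49 + 12 = 502, q_3 = 10*45 + 11 = 461.
  i=4: a_4=9, p_4 = 9*502 + 49 = 4567, q_4 = 9*461 + 45 = 4194.
  i=5: a_5=2, p_5 = 2*4567 + 502 = 9636, q_5 = 2*4194 + 461 = 8849.
  i=6: a_6=2, p_6 = 2*9636 + 4567 = 23839, q_6 = 2*8849 + 4194 = 21892.

1/1, 12/11, 49/45, 502/461, 4567/4194, 9636/8849, 23839/21892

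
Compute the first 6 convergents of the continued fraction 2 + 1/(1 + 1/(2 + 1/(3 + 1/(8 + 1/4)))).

2/1, 3/1, 8/3, 27/10, 224/83, 923/342

Using the convergent recurrence p_i = a_i*p_{i-1} + p_{i-2}, q_i = a_i*q_{i-1} + q_{i-2} with p_{-2}=0, p_{-1}=1, q_{-2}=1, q_{-1}=0:
  i=0: a_0=2, p_0 = 2*1 + 0 = 2, q_0 = 2*0 + 1 = 1.
  i=1: a_1=1, p_1 = 1*2 + 1 = 3, q_1 = 1*1 + 0 = 1.
  i=2: a_2=2, p_2 = 2*3 + 2 = 8, q_2 = 2*1 + 1 = 3.
  i=3: a_3=3, p_3 = 3*8 + 3 = 27, q_3 = 3*3 + 1 = 10.
  i=4: a_4=8, p_4 = 8*27 + 8 = 224, q_4 = 8*10 + 3 = 83.
  i=5: a_5=4, p_5 = 4*224 + 27 = 923, q_5 = 4*83 + 10 = 342.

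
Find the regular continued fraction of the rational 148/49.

Run the Euclidean algorithm on 148 and 49; the successive quotients are the partial quotients a_0, a_1, ... (each step inverts the fractional part left over by the previous one):
  148 = 3*49 + 1, so a_0 = 3.
  49 = 49*1 + 0, so a_1 = 49.
The remainder reaches 0 after 2 divisions, so the expansion has 2 partial quotients, read off in order.

[3; 49]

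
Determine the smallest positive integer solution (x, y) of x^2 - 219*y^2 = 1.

(x, y) = (74, 5)

First expand sqrt(219) as a continued fraction. With x_i = (sqrt(219) + m_i)/d_i and (m_0, d_0) = (0, 1): a_0 = floor(sqrt(219)) = 14, since 14^2 = 196 <= 219 < 225 = 15^2.
Iterate m_{i+1} = d_i*a_i - m_i, d_{i+1} = (219 - m_{i+1}^2)/d_i, a_{i+1} = floor((a_0 + m_{i+1})/d_{i+1}):
  m_1 = 1*14 - 0 = 14, d_1 = (219 - 14^2)/1 = 23/1 = 23, a_1 = floor((14 + 14)/23) = 1.
  m_2 = 23*1 - 14 = 9, d_2 = (219 - 9^2)/23 = 138/23 = 6, a_2 = floor((14 + 9)/6) = 3.
  m_3 = 6*3 - 9 = 9, d_3 = (219 - 9^2)/6 = 138/6 = 23, a_3 = floor((14 + 9)/23) = 1.
  m_4 = 23*1 - 9 = 14, d_4 = (219 - 14^2)/23 = 23/23 = 1, a_4 = floor((14 + 14)/1) = 28.
  m_5 = 1*28 - 14 = 14, d_5 = (219 - 14^2)/1 = 23/1 = 23: (m_5, d_5) = (m_1, d_1) = (14, 23), so from here the quotients repeat a_1, ..., a_4; the period length is 4.
So sqrt(219) = [14; (1, 3, 1, 28)] with period length k = 4.
k is even, so the fundamental solution of x^2 - 219y^2 = 1 is (p_{k-1}, q_{k-1}) = (p_3, q_3); compute convergents through index 3.
Convergents (p_i = a_i*p_{i-1} + p_{i-2}, q_i = a_i*q_{i-1} + q_{i-2} with p_{-2}=0, p_{-1}=1, q_{-2}=1, q_{-1}=0):
  i=0: a_0=14, p_0 = 14*1 + 0 = 14, q_0 = 14*0 + 1 = 1.
  i=1: a_1=1, p_1 = 1*14 + 1 = 15, q_1 = 1*1 + 0 = 1.
  i=2: a_2=3, p_2 = 3*15 + 14 = 59, q_2 = 3*1 + 1 = 4.
  i=3: a_3=1, p_3 = 1*59 + 15 = 74, q_3 = 1*4 + 1 = 5.
Check: 74^2 - 219*5^2 = 5476 - 5475 = 1, so (x, y) = (74, 5) solves the equation, and by the theorem it is the least positive solution.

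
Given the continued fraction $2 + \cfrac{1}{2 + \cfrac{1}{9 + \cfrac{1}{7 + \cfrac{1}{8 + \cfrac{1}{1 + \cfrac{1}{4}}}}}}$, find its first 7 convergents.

2/1, 5/2, 47/19, 334/135, 2719/1099, 3053/1234, 14931/6035

Using the convergent recurrence p_i = a_i*p_{i-1} + p_{i-2}, q_i = a_i*q_{i-1} + q_{i-2} with p_{-2}=0, p_{-1}=1, q_{-2}=1, q_{-1}=0:
  i=0: a_0=2, p_0 = 2*1 + 0 = 2, q_0 = 2*0 + 1 = 1.
  i=1: a_1=2, p_1 = 2*2 + 1 = 5, q_1 = 2*1 + 0 = 2.
  i=2: a_2=9, p_2 = 9*5 + 2 = 47, q_2 = 9*2 + 1 = 19.
  i=3: a_3=7, p_3 = 7*47 + 5 = 334, q_3 = 7*19 + 2 = 135.
  i=4: a_4=8, p_4 = 8*334 + 47 = 2719, q_4 = 8*135 + 19 = 1099.
  i=5: a_5=1, p_5 = 1*2719 + 334 = 3053, q_5 = 1*1099 + 135 = 1234.
  i=6: a_6=4, p_6 = 4*3053 + 2719 = 14931, q_6 = 4*1234 + 1099 = 6035.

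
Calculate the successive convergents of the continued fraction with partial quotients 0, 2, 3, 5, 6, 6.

Using the convergent recurrence p_i = a_i*p_{i-1} + p_{i-2}, q_i = a_i*q_{i-1} + q_{i-2} with p_{-2}=0, p_{-1}=1, q_{-2}=1, q_{-1}=0:
  i=0: a_0=0, p_0 = 0*1 + 0 = 0, q_0 = 0*0 + 1 = 1.
  i=1: a_1=2, p_1 = 2*0 + 1 = 1, q_1 = 2*1 + 0 = 2.
  i=2: a_2=3, p_2 = 3*1 + 0 = 3, q_2 = 3*2 + 1 = 7.
  i=3: a_3=5, p_3 = 5*3 + 1 = 16, q_3 = 5*7 + 2 = 37.
  i=4: a_4=6, p_4 = 6*16 + 3 = 99, q_4 = 6*37 + 7 = 229.
  i=5: a_5=6, p_5 = 6*99 + 16 = 610, q_5 = 6*229 + 37 = 1411.

0/1, 1/2, 3/7, 16/37, 99/229, 610/1411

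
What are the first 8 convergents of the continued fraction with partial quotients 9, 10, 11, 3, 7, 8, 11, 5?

9/1, 91/10, 1010/111, 3121/343, 22857/2512, 185977/20439, 2068604/227341, 10528997/1157144

Using the convergent recurrence p_i = a_i*p_{i-1} + p_{i-2}, q_i = a_i*q_{i-1} + q_{i-2} with p_{-2}=0, p_{-1}=1, q_{-2}=1, q_{-1}=0:
  i=0: a_0=9, p_0 = 9*1 + 0 = 9, q_0 = 9*0 + 1 = 1.
  i=1: a_1=10, p_1 = 10*9 + 1 = 91, q_1 = 10*1 + 0 = 10.
  i=2: a_2=11, p_2 = 11*91 + 9 = 1010, q_2 = 11*10 + 1 = 111.
  i=3: a_3=3, p_3 = 3*1010 + 91 = 3121, q_3 = 3*111 + 10 = 343.
  i=4: a_4=7, p_4 = 7*3121 + 1010 = 22857, q_4 = 7*343 + 111 = 2512.
  i=5: a_5=8, p_5 = 8*22857 + 3121 = 185977, q_5 = 8*2512 + 343 = 20439.
  i=6: a_6=11, p_6 = 11*185977 + 22857 = 2068604, q_6 = 11*20439 + 2512 = 227341.
  i=7: a_7=5, p_7 = 5*2068604 + 185977 = 10528997, q_7 = 5*227341 + 20439 = 1157144.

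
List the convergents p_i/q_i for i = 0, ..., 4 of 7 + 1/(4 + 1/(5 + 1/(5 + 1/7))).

Using the convergent recurrence p_i = a_i*p_{i-1} + p_{i-2}, q_i = a_i*q_{i-1} + q_{i-2} with p_{-2}=0, p_{-1}=1, q_{-2}=1, q_{-1}=0:
  i=0: a_0=7, p_0 = 7*1 + 0 = 7, q_0 = 7*0 + 1 = 1.
  i=1: a_1=4, p_1 = 4*7 + 1 = 29, q_1 = 4*1 + 0 = 4.
  i=2: a_2=5, p_2 = 5*29 + 7 = 152, q_2 = 5*4 + 1 = 21.
  i=3: a_3=5, p_3 = 5*152 + 29 = 789, q_3 = 5*21 + 4 = 109.
  i=4: a_4=7, p_4 = 7*789 + 152 = 5675, q_4 = 7*109 + 21 = 784.

7/1, 29/4, 152/21, 789/109, 5675/784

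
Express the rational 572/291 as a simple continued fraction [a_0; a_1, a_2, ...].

Run the Euclidean algorithm on 572 and 291; the successive quotients are the partial quotients a_0, a_1, ... (each step inverts the fractional part left over by the previous one):
  572 = 1*291 + 281, so a_0 = 1.
  291 = 1*281 + 10, so a_1 = 1.
  281 = 28*10 + 1, so a_2 = 28.
  10 = 10*1 + 0, so a_3 = 10.
The remainder reaches 0 after 4 divisions, so the expansion has 4 partial quotients, read off in order.

[1; 1, 28, 10]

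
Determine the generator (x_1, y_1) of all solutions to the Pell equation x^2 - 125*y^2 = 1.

(x, y) = (930249, 83204)

First expand sqrt(125) as a continued fraction. With x_i = (sqrt(125) + m_i)/d_i and (m_0, d_0) = (0, 1): a_0 = floor(sqrt(125)) = 11, since 11^2 = 121 <= 125 < 144 = 12^2.
Iterate m_{i+1} = d_i*a_i - m_i, d_{i+1} = (125 - m_{i+1}^2)/d_i, a_{i+1} = floor((a_0 + m_{i+1})/d_{i+1}):
  m_1 = 1*11 - 0 = 11, d_1 = (125 - 11^2)/1 = 4/1 = 4, a_1 = floor((11 + 11)/4) = 5.
  m_2 = 4*5 - 11 = 9, d_2 = (125 - 9^2)/4 = 44/4 = 11, a_2 = floor((11 + 9)/11) = 1.
  m_3 = 11*1 - 9 = 2, d_3 = (125 - 2^2)/11 = 121/11 = 11, a_3 = floor((11 + 2)/11) = 1.
  m_4 = 11*1 - 2 = 9, d_4 = (125 - 9^2)/11 = 44/11 = 4, a_4 = floor((11 + 9)/4) = 5.
  m_5 = 4*5 - 9 = 11, d_5 = (125 - 11^2)/4 = 4/4 = 1, a_5 = floor((11 + 11)/1) = 22.
  m_6 = 1*22 - 11 = 11, d_6 = (125 - 11^2)/1 = 4/1 = 4: (m_6, d_6) = (m_1, d_1) = (11, 4), so from here the quotients repeat a_1, ..., a_5; the period length is 5.
So sqrt(125) = [11; (5, 1, 1, 5, 22)] with period length k = 5.
k is odd, so (p_{k-1}, q_{k-1}) only solves x^2 - 125y^2 = -1 and the fundamental solution of x^2 - 125y^2 = 1 is (p_{2k-1}, q_{2k-1}) = (p_9, q_9); compute convergents through index 9, running through the period twice.
Convergents (p_i = a_i*p_{i-1} + p_{i-2}, q_i = a_i*q_{i-1} + q_{i-2} with p_{-2}=0, p_{-1}=1, q_{-2}=1, q_{-1}=0):
  i=0: a_0=11, p_0 = 11*1 + 0 = 11, q_0 = 11*0 + 1 = 1.
  i=1: a_1=5, p_1 = 5*11 + 1 = 56, q_1 = 5*1 + 0 = 5.
  i=2: a_2=1, p_2 = 1*56 + 11 = 67, q_2 = 1*5 + 1 = 6.
  i=3: a_3=1, p_3 = 1*67 + 56 = 123, q_3 = 1*6 + 5 = 11.
  i=4: a_4=5, p_4 = 5*123 + 67 = 682, q_4 = 5*11 + 6 = 61.
  i=5: a_5=22, p_5 = 22*682 + 123 = 15127, q_5 = 22*61 + 11 = 1353.
  i=6: a_6=5, p_6 = 5*15127 + 682 = 76317, q_6 = 5*1353 + 61 = 6826.
  i=7: a_7=1, p_7 = 1*76317 + 15127 = 91444, q_7 = 1*6826 + 1353 = 8179.
  i=8: a_8=1, p_8 = 1*91444 + 76317 = 167761, q_8 = 1*8179 + 6826 = 15005.
  i=9: a_9=5, p_9 = 5*167761 + 91444 = 930249, q_9 = 5*15005 + 8179 = 83204.
Indeed p_4^2 - 125*q_4^2 = 465124 - 465125 = -1, not +1.
Check: 930249^2 - 125*83204^2 = 865363202001 - 865363202000 = 1, so (x, y) = (930249, 83204) solves the equation, and by the theorem it is the least positive solution.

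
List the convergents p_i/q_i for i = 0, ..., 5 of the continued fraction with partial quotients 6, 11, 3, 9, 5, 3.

6/1, 67/11, 207/34, 1930/317, 9857/1619, 31501/5174

Using the convergent recurrence p_i = a_i*p_{i-1} + p_{i-2}, q_i = a_i*q_{i-1} + q_{i-2} with p_{-2}=0, p_{-1}=1, q_{-2}=1, q_{-1}=0:
  i=0: a_0=6, p_0 = 6*1 + 0 = 6, q_0 = 6*0 + 1 = 1.
  i=1: a_1=11, p_1 = 11*6 + 1 = 67, q_1 = 11*1 + 0 = 11.
  i=2: a_2=3, p_2 = 3*67 + 6 = 207, q_2 = 3*11 + 1 = 34.
  i=3: a_3=9, p_3 = 9*207 + 67 = 1930, q_3 = 9*34 + 11 = 317.
  i=4: a_4=5, p_4 = 5*1930 + 207 = 9857, q_4 = 5*317 + 34 = 1619.
  i=5: a_5=3, p_5 = 3*9857 + 1930 = 31501, q_5 = 3*1619 + 317 = 5174.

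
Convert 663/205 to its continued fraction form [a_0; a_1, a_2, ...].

[3; 4, 3, 1, 2, 4]

Run the Euclidean algorithm on 663 and 205; the successive quotients are the partial quotients a_0, a_1, ... (each step inverts the fractional part left over by the previous one):
  663 = 3*205 + 48, so a_0 = 3.
  205 = 4*48 + 13, so a_1 = 4.
  48 = 3*13 + 9, so a_2 = 3.
  13 = 1*9 + 4, so a_3 = 1.
  9 = 2*4 + 1, so a_4 = 2.
  4 = 4*1 + 0, so a_5 = 4.
The remainder reaches 0 after 6 divisions, so the expansion has 6 partial quotients, read off in order.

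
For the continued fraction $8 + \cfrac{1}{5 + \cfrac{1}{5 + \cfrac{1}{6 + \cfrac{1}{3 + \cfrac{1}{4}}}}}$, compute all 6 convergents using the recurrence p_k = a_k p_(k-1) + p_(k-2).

Using the convergent recurrence p_i = a_i*p_{i-1} + p_{i-2}, q_i = a_i*q_{i-1} + q_{i-2} with p_{-2}=0, p_{-1}=1, q_{-2}=1, q_{-1}=0:
  i=0: a_0=8, p_0 = 8*1 + 0 = 8, q_0 = 8*0 + 1 = 1.
  i=1: a_1=5, p_1 = 5*8 + 1 = 41, q_1 = 5*1 + 0 = 5.
  i=2: a_2=5, p_2 = 5*41 + 8 = 213, q_2 = 5*5 + 1 = 26.
  i=3: a_3=6, p_3 = 6*213 + 41 = 1319, q_3 = 6*26 + 5 = 161.
  i=4: a_4=3, p_4 = 3*1319 + 213 = 4170, q_4 = 3*161 + 26 = 509.
  i=5: a_5=4, p_5 = 4*4170 + 1319 = 17999, q_5 = 4*509 + 161 = 2197.

8/1, 41/5, 213/26, 1319/161, 4170/509, 17999/2197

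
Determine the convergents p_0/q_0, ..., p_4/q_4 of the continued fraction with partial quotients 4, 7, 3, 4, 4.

4/1, 29/7, 91/22, 393/95, 1663/402

Using the convergent recurrence p_i = a_i*p_{i-1} + p_{i-2}, q_i = a_i*q_{i-1} + q_{i-2} with p_{-2}=0, p_{-1}=1, q_{-2}=1, q_{-1}=0:
  i=0: a_0=4, p_0 = 4*1 + 0 = 4, q_0 = 4*0 + 1 = 1.
  i=1: a_1=7, p_1 = 7*4 + 1 = 29, q_1 = 7*1 + 0 = 7.
  i=2: a_2=3, p_2 = 3*29 + 4 = 91, q_2 = 3*7 + 1 = 22.
  i=3: a_3=4, p_3 = 4*91 + 29 = 393, q_3 = 4*22 + 7 = 95.
  i=4: a_4=4, p_4 = 4*393 + 91 = 1663, q_4 = 4*95 + 22 = 402.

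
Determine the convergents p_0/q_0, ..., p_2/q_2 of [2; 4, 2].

Using the convergent recurrence p_i = a_i*p_{i-1} + p_{i-2}, q_i = a_i*q_{i-1} + q_{i-2} with p_{-2}=0, p_{-1}=1, q_{-2}=1, q_{-1}=0:
  i=0: a_0=2, p_0 = 2*1 + 0 = 2, q_0 = 2*0 + 1 = 1.
  i=1: a_1=4, p_1 = 4*2 + 1 = 9, q_1 = 4*1 + 0 = 4.
  i=2: a_2=2, p_2 = 2*9 + 2 = 20, q_2 = 2*4 + 1 = 9.

2/1, 9/4, 20/9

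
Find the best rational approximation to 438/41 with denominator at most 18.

171/16

Expand x = 438/41 as a continued fraction with the Euclidean algorithm:
  438 = 10*41 + 28, so a_0 = 10.
  41 = 1*28 + 13, so a_1 = 1.
  28 = 2*13 + 2, so a_2 = 2.
  13 = 6*2 + 1, so a_3 = 6.
  2 = 2*1 + 0, so a_4 = 2.
so x = [10; 1, 2, 6, 2].
Convergents (p_i = a_i*p_{i-1} + p_{i-2}, q_i = a_i*q_{i-1} + q_{i-2} with p_{-2}=0, p_{-1}=1, q_{-2}=1, q_{-1}=0), until the denominator exceeds 18:
  i=0: a_0=10, p_0 = 10*1 + 0 = 10, q_0 = 10*0 + 1 = 1.
  i=1: a_1=1, p_1 = 1*10 + 1 = 11, q_1 = 1*1 + 0 = 1.
  i=2: a_2=2, p_2 = 2*11 + 10 = 32, q_2 = 2*1 + 1 = 3.
  i=3: a_3=6, p_3 = 6*32 + 11 = 203, q_3 = 6*3 + 1 = 19.
q_3 = 19 > 18, so the last convergent with denominator <= 18 is p_2/q_2 = 32/3.
The closest fraction with denominator <= 18 is either p_2/q_2 or the intermediate fraction (k*p_2 + p_1)/(k*q_2 + q_1) with the largest k >= 1 whose denominator stays <= 18; these approach x as k grows, and every other convergent or intermediate fraction in range is farther away.
Largest k: floor((18 - q_1)/q_2) = floor((18 - 1)/3) = 5.
That gives (5*32 + 11)/(5*3 + 1) = 171/16.
Compare the errors: |x - 32/3| = |438*3 - 32*41|/(41*3) = 2/123, and |x - 171/16| = |438*16 - 171*41|/(41*16) = 3/656.
Cross-multiplying, 3*123 = 369 < 1312 = 2*656, so 3/656 is smaller: the intermediate fraction 171/16 is closer to x than 32/3.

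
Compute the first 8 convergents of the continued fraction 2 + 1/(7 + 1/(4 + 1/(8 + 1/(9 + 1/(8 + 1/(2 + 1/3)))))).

Using the convergent recurrence p_i = a_i*p_{i-1} + p_{i-2}, q_i = a_i*q_{i-1} + q_{i-2} with p_{-2}=0, p_{-1}=1, q_{-2}=1, q_{-1}=0:
  i=0: a_0=2, p_0 = 2*1 + 0 = 2, q_0 = 2*0 + 1 = 1.
  i=1: a_1=7, p_1 = 7*2 + 1 = 15, q_1 = 7*1 + 0 = 7.
  i=2: a_2=4, p_2 = 4*15 + 2 = 62, q_2 = 4*7 + 1 = 29.
  i=3: a_3=8, p_3 = 8*62 + 15 = 511, q_3 = 8*29 + 7 = 239.
  i=4: a_4=9, p_4 = 9*511 + 62 = 4661, q_4 = 9*239 + 29 = 2180.
  i=5: a_5=8, p_5 = 8*4661 + 511 = 37799, q_5 = 8*2180 + 239 = 17679.
  i=6: a_6=2, p_6 = 2*37799 + 4661 = 80259, q_6 = 2*17679 + 2180 = 37538.
  i=7: a_7=3, p_7 = 3*80259 + 37799 = 278576, q_7 = 3*37538 + 17679 = 130293.

2/1, 15/7, 62/29, 511/239, 4661/2180, 37799/17679, 80259/37538, 278576/130293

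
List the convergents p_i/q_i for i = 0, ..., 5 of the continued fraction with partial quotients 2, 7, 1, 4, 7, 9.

Using the convergent recurrence p_i = a_i*p_{i-1} + p_{i-2}, q_i = a_i*q_{i-1} + q_{i-2} with p_{-2}=0, p_{-1}=1, q_{-2}=1, q_{-1}=0:
  i=0: a_0=2, p_0 = 2*1 + 0 = 2, q_0 = 2*0 + 1 = 1.
  i=1: a_1=7, p_1 = 7*2 + 1 = 15, q_1 = 7*1 + 0 = 7.
  i=2: a_2=1, p_2 = 1*15 + 2 = 17, q_2 = 1*7 + 1 = 8.
  i=3: a_3=4, p_3 = 4*17 + 15 = 83, q_3 = 4*8 + 7 = 39.
  i=4: a_4=7, p_4 = 7*83 + 17 = 598, q_4 = 7*39 + 8 = 281.
  i=5: a_5=9, p_5 = 9*598 + 83 = 5465, q_5 = 9*281 + 39 = 2568.

2/1, 15/7, 17/8, 83/39, 598/281, 5465/2568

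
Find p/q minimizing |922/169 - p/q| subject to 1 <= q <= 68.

371/68

Expand x = 922/169 as a continued fraction with the Euclidean algorithm:
  922 = 5*169 + 77, so a_0 = 5.
  169 = 2*77 + 15, so a_1 = 2.
  77 = 5*15 + 2, so a_2 = 5.
  15 = 7*2 + 1, so a_3 = 7.
  2 = 2*1 + 0, so a_4 = 2.
so x = [5; 2, 5, 7, 2].
Convergents (p_i = a_i*p_{i-1} + p_{i-2}, q_i = a_i*q_{i-1} + q_{i-2} with p_{-2}=0, p_{-1}=1, q_{-2}=1, q_{-1}=0), until the denominator exceeds 68:
  i=0: a_0=5, p_0 = 5*1 + 0 = 5, q_0 = 5*0 + 1 = 1.
  i=1: a_1=2, p_1 = 2*5 + 1 = 11, q_1 = 2*1 + 0 = 2.
  i=2: a_2=5, p_2 = 5*11 + 5 = 60, q_2 = 5*2 + 1 = 11.
  i=3: a_3=7, p_3 = 7*60 + 11 = 431, q_3 = 7*11 + 2 = 79.
q_3 = 79 > 68, so the last convergent with denominator <= 68 is p_2/q_2 = 60/11.
The closest fraction with denominator <= 68 is either p_2/q_2 or the intermediate fraction (k*p_2 + p_1)/(k*q_2 + q_1) with the largest k >= 1 whose denominator stays <= 68; these approach x as k grows, and every other convergent or intermediate fraction in range is farther away.
Largest k: floor((68 - q_1)/q_2) = floor((68 - 2)/11) = 6.
That gives (6*60 + 11)/(6*11 + 2) = 371/68.
Compare the errors: |x - 60/11| = |922*11 - 60*169|/(169*11) = 2/1859, and |x - 371/68| = |922*68 - 371*169|/(169*68) = 3/11492.
Cross-multiplying, 3*1859 = 5577 < 22984 = 2*11492, so 3/11492 is smaller: the intermediate fraction 371/68 is closer to x than 60/11.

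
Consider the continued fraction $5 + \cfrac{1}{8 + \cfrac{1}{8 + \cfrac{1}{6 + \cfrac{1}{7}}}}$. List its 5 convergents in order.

Using the convergent recurrence p_i = a_i*p_{i-1} + p_{i-2}, q_i = a_i*q_{i-1} + q_{i-2} with p_{-2}=0, p_{-1}=1, q_{-2}=1, q_{-1}=0:
  i=0: a_0=5, p_0 = 5*1 + 0 = 5, q_0 = 5*0 + 1 = 1.
  i=1: a_1=8, p_1 = 8*5 + 1 = 41, q_1 = 8*1 + 0 = 8.
  i=2: a_2=8, p_2 = 8*41 + 5 = 333, q_2 = 8*8 + 1 = 65.
  i=3: a_3=6, p_3 = 6*333 + 41 = 2039, q_3 = 6*65 + 8 = 398.
  i=4: a_4=7, p_4 = 7*2039 + 333 = 14606, q_4 = 7*398 + 65 = 2851.

5/1, 41/8, 333/65, 2039/398, 14606/2851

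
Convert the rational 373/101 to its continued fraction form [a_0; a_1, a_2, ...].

Run the Euclidean algorithm on 373 and 101; the successive quotients are the partial quotients a_0, a_1, ... (each step inverts the fractional part left over by the previous one):
  373 = 3*101 + 70, so a_0 = 3.
  101 = 1*70 + 31, so a_1 = 1.
  70 = 2*31 + 8, so a_2 = 2.
  31 = 3*8 + 7, so a_3 = 3.
  8 = 1*7 + 1, so a_4 = 1.
  7 = 7*1 + 0, so a_5 = 7.
The remainder reaches 0 after 6 divisions, so the expansion has 6 partial quotients, read off in order.

[3; 1, 2, 3, 1, 7]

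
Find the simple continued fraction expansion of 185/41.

Run the Euclidean algorithm on 185 and 41; the successive quotients are the partial quotients a_0, a_1, ... (each step inverts the fractional part left over by the previous one):
  185 = 4*41 + 21, so a_0 = 4.
  41 = 1*21 + 20, so a_1 = 1.
  21 = 1*20 + 1, so a_2 = 1.
  20 = 20*1 + 0, so a_3 = 20.
The remainder reaches 0 after 4 divisions, so the expansion has 4 partial quotients, read off in order.

[4; 1, 1, 20]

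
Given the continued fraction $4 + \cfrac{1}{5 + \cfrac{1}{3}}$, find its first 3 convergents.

4/1, 21/5, 67/16

Using the convergent recurrence p_i = a_i*p_{i-1} + p_{i-2}, q_i = a_i*q_{i-1} + q_{i-2} with p_{-2}=0, p_{-1}=1, q_{-2}=1, q_{-1}=0:
  i=0: a_0=4, p_0 = 4*1 + 0 = 4, q_0 = 4*0 + 1 = 1.
  i=1: a_1=5, p_1 = 5*4 + 1 = 21, q_1 = 5*1 + 0 = 5.
  i=2: a_2=3, p_2 = 3*21 + 4 = 67, q_2 = 3*5 + 1 = 16.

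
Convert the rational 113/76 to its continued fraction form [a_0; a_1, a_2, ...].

[1; 2, 18, 2]

Run the Euclidean algorithm on 113 and 76; the successive quotients are the partial quotients a_0, a_1, ... (each step inverts the fractional part left over by the previous one):
  113 = 1*76 + 37, so a_0 = 1.
  76 = 2*37 + 2, so a_1 = 2.
  37 = 18*2 + 1, so a_2 = 18.
  2 = 2*1 + 0, so a_3 = 2.
The remainder reaches 0 after 4 divisions, so the expansion has 4 partial quotients, read off in order.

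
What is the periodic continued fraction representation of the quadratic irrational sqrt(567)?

[23; (1, 4, 3, 4, 1, 46)]

Write x_i = (sqrt(567) + m_i)/d_i with (m_0, d_0) = (0, 1). a_0 = floor(sqrt(567)) = 23, since 23^2 = 529 <= 567 < 576 = 24^2.
Iterate m_{i+1} = d_i*a_i - m_i, d_{i+1} = (567 - m_{i+1}^2)/d_i, a_{i+1} = floor((a_0 + m_{i+1})/d_{i+1}):
  m_1 = 1*23 - 0 = 23, d_1 = (567 - 23^2)/1 = 38/1 = 38, a_1 = floor((23 + 23)/38) = 1.
  m_2 = 38*1 - 23 = 15, d_2 = (567 - 15^2)/38 = 342/38 = 9, a_2 = floor((23 + 15)/9) = 4.
  m_3 = 9*4 - 15 = 21, d_3 = (567 - 21^2)/9 = 126/9 = 14, a_3 = floor((23 + 21)/14) = 3.
  m_4 = 14*3 - 21 = 21, d_4 = (567 - 21^2)/14 = 126/14 = 9, a_4 = floor((23 + 21)/9) = 4.
  m_5 = 9*4 - 21 = 15, d_5 = (567 - 15^2)/9 = 342/9 = 38, a_5 = floor((23 + 15)/38) = 1.
  m_6 = 38*1 - 15 = 23, d_6 = (567 - 23^2)/38 = 38/38 = 1, a_6 = floor((23 + 23)/1) = 46.
  m_7 = 1*46 - 23 = 23, d_7 = (567 - 23^2)/1 = 38/1 = 38: (m_7, d_7) = (m_1, d_1) = (23, 38), so from here the quotients repeat a_1, ..., a_6; the period length is 6.
Hence the expansion of sqrt(567) is a_0 = 23 followed by the repeating block 1, 4, 3, 4, 1, 46 (period 6).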